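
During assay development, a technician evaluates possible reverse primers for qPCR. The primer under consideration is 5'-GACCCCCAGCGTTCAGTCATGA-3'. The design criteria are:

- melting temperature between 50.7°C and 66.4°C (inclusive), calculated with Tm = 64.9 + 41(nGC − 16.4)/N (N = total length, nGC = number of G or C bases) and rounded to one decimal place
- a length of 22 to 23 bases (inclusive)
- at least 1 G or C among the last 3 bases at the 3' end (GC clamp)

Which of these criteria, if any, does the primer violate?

Base counts: A=5, T=4, G=5, C=8 (length 22).
Tm: Tm = 64.9 + 41·(13 − 16.4)/22 = 58.6°C ✓
length: length 22 ✓
GC clamp: 3' end TGA has 1 G/C ✓

Meets all criteria.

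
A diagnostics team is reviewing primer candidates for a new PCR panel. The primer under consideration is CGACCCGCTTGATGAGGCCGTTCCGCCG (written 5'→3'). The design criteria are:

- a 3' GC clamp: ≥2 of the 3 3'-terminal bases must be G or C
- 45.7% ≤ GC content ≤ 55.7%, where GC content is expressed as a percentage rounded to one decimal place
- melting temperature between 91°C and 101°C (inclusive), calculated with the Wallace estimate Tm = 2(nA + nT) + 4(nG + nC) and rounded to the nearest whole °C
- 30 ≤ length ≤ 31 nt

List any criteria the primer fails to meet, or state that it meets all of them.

Fails: GC content, length.

Base counts: A=3, T=5, G=9, C=11 (length 28).
GC clamp: 3' end CCG has 3 G/C ✓
GC content: GC 20/28 = 71.4%, outside 45.7–55.7% ✗
Tm: Tm = 2·8 + 4·20 = 96°C ✓
length: length 28, outside 30–31 ✗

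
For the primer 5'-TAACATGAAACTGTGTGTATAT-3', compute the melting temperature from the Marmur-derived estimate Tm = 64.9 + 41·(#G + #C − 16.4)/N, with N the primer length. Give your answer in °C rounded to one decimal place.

Base counts: A=8, T=8, G=4, C=2; G+C = 6, N = 22.
Tm = 64.9 + 41·(6 − 16.4)/22 = 64.9 + -426.40/22 = 45.5°C.

45.5°C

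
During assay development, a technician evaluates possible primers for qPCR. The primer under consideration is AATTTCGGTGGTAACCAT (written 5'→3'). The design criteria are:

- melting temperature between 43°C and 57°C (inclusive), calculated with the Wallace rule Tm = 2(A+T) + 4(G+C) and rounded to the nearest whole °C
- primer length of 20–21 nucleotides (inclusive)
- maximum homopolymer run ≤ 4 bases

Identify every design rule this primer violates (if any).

Base counts: A=5, T=6, G=4, C=3 (length 18).
Tm: Tm = 2·11 + 4·7 = 50°C ✓
length: length 18, outside 20–21 ✗
homopolymer run: longest run = 3 ✓

Fails: length.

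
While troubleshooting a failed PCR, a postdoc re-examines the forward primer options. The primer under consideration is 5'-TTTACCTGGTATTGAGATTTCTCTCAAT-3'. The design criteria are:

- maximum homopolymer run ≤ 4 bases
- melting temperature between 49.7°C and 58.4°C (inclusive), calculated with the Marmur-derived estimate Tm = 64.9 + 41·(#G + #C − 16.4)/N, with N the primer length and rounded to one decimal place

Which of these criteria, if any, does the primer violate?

Meets all criteria.

Base counts: A=6, T=13, G=4, C=5 (length 28).
homopolymer run: longest run = 3 ✓
Tm: Tm = 64.9 + 41·(9 − 16.4)/28 = 54.1°C ✓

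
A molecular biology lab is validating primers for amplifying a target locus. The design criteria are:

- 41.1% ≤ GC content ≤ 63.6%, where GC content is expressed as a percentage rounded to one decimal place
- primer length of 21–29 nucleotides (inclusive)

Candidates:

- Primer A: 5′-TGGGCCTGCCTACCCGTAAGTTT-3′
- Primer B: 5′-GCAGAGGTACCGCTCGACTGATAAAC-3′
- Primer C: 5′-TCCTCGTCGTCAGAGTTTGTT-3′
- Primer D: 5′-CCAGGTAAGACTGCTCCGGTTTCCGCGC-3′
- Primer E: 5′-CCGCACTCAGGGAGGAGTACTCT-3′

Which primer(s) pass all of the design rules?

Primer A, Primer B, Primer C and Primer E.

Primer A (23 nt, A=3 T=7 G=6 C=7): GC 13/23 = 56.5% ✓; length 23 ✓ — passes.
Primer B (26 nt, A=8 T=4 G=7 C=7): GC 14/26 = 53.8% ✓; length 26 ✓ — passes.
Primer C (21 nt, A=2 T=9 G=5 C=5): GC 10/21 = 47.6% ✓; length 21 ✓ — passes.
Primer D (28 nt, A=4 T=6 G=8 C=10): GC 18/28 = 64.3%, outside 41.1–63.6% ✗; length 28 ✓ — fails.
Primer E (23 nt, A=5 T=4 G=7 C=7): GC 14/23 = 60.9% ✓; length 23 ✓ — passes.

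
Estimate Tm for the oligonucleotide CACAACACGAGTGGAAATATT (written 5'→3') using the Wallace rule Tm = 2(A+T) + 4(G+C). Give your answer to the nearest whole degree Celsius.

Base counts: A=9, T=4, G=4, C=4 (length 21).
Tm = 2·(9+4) + 4·(4+4) = 2·13 + 4·8 = 26 + 32 = 58°C.

58°C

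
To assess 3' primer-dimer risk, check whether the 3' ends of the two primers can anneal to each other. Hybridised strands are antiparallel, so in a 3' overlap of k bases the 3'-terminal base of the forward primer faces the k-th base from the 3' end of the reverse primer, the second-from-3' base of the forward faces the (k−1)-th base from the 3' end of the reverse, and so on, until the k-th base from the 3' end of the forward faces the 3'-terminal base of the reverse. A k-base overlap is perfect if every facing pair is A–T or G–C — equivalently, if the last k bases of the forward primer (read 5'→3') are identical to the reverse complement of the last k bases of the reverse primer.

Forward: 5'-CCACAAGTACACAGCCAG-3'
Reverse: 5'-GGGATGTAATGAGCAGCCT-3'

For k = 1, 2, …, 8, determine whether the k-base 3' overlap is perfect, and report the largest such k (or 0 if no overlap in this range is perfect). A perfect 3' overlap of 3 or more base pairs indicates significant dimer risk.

Longest perfect overlap: 2 complementary base pairs; below the dimer-risk threshold (threshold 3).

Last 8 bases (5'→3') — forward …ACAGCCAG, reverse …AGCAGCCT.
Reverse complement of the reverse primer's last 8 bases: AGGCTGCT; its first k bases are the reverse complement of the reverse primer's last k bases, so a perfect k-base overlap needs the forward primer's last k bases to equal them.
Comparing (forward last k vs required): k=1: G vs A ✗; k=2: AG vs AG ✓; k=3: CAG vs AGG ✗; k=4: CCAG vs AGGC ✗; k=5: GCCAG vs AGGCT ✗; k=6: AGCCAG vs AGGCTG ✗; k=7: CAGCCAG vs AGGCTGC ✗; k=8: ACAGCCAG vs AGGCTGCT ✗.
Only k = 2 is perfect, so the longest perfect 3' overlap is 2.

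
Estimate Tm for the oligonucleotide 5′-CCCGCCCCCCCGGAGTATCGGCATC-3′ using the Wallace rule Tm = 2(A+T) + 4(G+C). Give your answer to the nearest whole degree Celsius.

88°C

Base counts: A=3, T=3, G=6, C=13 (length 25).
Tm = 2·(3+3) + 4·(6+13) = 2·6 + 4·19 = 12 + 76 = 88°C.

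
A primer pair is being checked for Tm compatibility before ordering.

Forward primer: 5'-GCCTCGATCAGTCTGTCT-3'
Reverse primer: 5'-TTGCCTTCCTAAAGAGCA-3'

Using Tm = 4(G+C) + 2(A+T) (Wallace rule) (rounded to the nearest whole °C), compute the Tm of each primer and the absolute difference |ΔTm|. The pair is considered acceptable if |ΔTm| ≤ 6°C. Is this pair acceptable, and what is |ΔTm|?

|ΔTm| = 4°C; the pair is acceptable.

Forward: A=2 T=6 G=4 C=6 → Tm = 2·8 + 4·10 = 56°C.
Reverse: A=5 T=5 G=3 C=5 → Tm = 2·10 + 4·8 = 52°C.
|ΔTm| = |56 − 52| = 4°C, ≤ 6°C.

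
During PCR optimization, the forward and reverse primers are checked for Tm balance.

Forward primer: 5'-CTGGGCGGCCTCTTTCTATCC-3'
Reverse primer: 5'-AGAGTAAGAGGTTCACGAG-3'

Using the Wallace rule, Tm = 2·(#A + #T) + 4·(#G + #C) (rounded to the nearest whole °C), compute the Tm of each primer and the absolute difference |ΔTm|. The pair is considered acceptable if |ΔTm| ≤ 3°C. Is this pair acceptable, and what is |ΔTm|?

|ΔTm| = 12°C; the pair is not acceptable.

Forward: A=1 T=7 G=5 C=8 → Tm = 2·8 + 4·13 = 68°C.
Reverse: A=7 T=3 G=7 C=2 → Tm = 2·10 + 4·9 = 56°C.
|ΔTm| = |68 − 56| = 12°C, > 3°C.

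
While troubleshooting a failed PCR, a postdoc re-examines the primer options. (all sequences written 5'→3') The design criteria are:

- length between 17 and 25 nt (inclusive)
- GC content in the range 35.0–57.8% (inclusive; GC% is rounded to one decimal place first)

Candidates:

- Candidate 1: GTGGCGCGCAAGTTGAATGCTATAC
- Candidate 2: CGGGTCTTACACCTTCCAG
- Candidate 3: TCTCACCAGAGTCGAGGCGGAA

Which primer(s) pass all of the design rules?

Candidate 1 only.

Candidate 1 (25 nt, A=6 T=6 G=8 C=5): length 25 ✓; GC 13/25 = 52.0% ✓ — passes.
Candidate 2 (19 nt, A=3 T=5 G=4 C=7): length 19 ✓; GC 11/19 = 57.9%, outside 35.0–57.8% ✗ — fails.
Candidate 3 (22 nt, A=6 T=3 G=7 C=6): length 22 ✓; GC 13/22 = 59.1%, outside 35.0–57.8% ✗ — fails.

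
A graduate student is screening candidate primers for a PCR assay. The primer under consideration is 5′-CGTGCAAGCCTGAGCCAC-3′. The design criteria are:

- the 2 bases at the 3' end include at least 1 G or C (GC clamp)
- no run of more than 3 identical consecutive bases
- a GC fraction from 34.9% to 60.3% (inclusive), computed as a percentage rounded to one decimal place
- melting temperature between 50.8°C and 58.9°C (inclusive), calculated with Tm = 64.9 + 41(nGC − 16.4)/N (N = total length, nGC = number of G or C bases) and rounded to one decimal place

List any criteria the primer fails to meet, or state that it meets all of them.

Fails: GC content.

Base counts: A=4, T=2, G=5, C=7 (length 18).
GC clamp: 3' end AC has 1 G/C ✓
homopolymer run: longest run = 2 ✓
GC content: GC 12/18 = 66.7%, outside 34.9–60.3% ✗
Tm: Tm = 64.9 + 41·(12 − 16.4)/18 = 54.9°C ✓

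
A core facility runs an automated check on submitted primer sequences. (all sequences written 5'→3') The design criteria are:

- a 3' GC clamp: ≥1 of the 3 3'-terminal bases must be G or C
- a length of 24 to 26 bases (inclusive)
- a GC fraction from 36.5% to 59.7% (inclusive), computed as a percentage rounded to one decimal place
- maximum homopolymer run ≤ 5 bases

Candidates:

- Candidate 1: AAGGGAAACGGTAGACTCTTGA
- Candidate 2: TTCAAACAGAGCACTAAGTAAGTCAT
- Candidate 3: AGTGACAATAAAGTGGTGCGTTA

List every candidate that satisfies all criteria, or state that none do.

None of the candidates satisfy all criteria.

Candidate 1 (22 nt, A=8 T=4 G=7 C=3): 3' end TGA has 1 G/C ✓; length 22, outside 24–26 ✗; GC 10/22 = 45.5% ✓; longest run = 3 ✓ — fails.
Candidate 2 (26 nt, A=11 T=6 G=4 C=5): 3' end CAT has 1 G/C ✓; length 26 ✓; GC 9/26 = 34.6%, outside 36.5–59.7% ✗; longest run = 3 ✓ — fails.
Candidate 3 (23 nt, A=8 T=6 G=7 C=2): 3' end TTA has 0 G/C, need ≥1 ✗; length 23, outside 24–26 ✗; GC 9/23 = 39.1% ✓; longest run = 3 ✓ — fails.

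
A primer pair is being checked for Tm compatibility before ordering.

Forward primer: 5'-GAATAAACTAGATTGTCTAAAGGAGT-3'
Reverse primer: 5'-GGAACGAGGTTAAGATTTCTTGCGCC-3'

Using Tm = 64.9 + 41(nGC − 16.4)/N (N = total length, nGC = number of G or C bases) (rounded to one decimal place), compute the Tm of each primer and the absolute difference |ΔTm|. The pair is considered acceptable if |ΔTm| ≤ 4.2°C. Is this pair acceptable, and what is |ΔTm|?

|ΔTm| = 7.8°C; the pair is not acceptable.

Forward: G+C = 8, N = 26 → Tm = 64.9 + 41·(8 − 16.4)/26 = 51.7°C.
Reverse: G+C = 13, N = 26 → Tm = 64.9 + 41·(13 − 16.4)/26 = 59.5°C.
|ΔTm| = |51.7 − 59.5| = 7.8°C, > 4.2°C.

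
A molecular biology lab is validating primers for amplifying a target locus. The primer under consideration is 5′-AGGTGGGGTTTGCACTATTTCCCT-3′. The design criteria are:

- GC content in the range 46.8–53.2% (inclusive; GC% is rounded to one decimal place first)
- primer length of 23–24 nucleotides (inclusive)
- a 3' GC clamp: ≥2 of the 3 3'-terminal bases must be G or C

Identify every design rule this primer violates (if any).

Base counts: A=3, T=9, G=7, C=5 (length 24).
GC content: GC 12/24 = 50.0% ✓
length: length 24 ✓
GC clamp: 3' end CCT has 2 G/C ✓

Meets all criteria.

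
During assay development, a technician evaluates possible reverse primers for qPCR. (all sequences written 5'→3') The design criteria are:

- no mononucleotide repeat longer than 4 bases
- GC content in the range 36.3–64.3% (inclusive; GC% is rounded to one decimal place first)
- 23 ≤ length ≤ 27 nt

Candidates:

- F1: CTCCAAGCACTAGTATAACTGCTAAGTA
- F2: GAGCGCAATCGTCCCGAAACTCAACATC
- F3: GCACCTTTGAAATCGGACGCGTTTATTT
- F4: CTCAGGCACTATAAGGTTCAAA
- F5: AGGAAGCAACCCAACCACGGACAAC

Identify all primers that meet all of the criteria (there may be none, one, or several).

F1 (28 nt, A=10 T=7 G=4 C=7): longest run = 2 ✓; GC 11/28 = 39.3% ✓; length 28, outside 23–27 ✗ — fails.
F2 (28 nt, A=9 T=4 G=5 C=10): longest run = 3 ✓; GC 15/28 = 53.6% ✓; length 28, outside 23–27 ✗ — fails.
F3 (28 nt, A=6 T=10 G=6 C=6): longest run = 3 ✓; GC 12/28 = 42.9% ✓; length 28, outside 23–27 ✗ — fails.
F4 (22 nt, A=8 T=5 G=4 C=5): longest run = 3 ✓; GC 9/22 = 40.9% ✓; length 22, outside 23–27 ✗ — fails.
F5 (25 nt, A=11 T=0 G=5 C=9): longest run = 3 ✓; GC 14/25 = 56.0% ✓; length 25 ✓ — passes.

F5 only.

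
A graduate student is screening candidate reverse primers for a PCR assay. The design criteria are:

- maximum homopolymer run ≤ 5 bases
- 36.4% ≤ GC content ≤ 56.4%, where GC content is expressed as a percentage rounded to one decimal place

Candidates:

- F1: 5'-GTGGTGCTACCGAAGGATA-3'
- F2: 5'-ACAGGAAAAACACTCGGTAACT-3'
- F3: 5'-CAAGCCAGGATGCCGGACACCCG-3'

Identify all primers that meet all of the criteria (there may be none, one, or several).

F1 (19 nt, A=5 T=4 G=7 C=3): longest run = 2 ✓; GC 10/19 = 52.6% ✓ — passes.
F2 (22 nt, A=10 T=3 G=4 C=5): longest run = 5 ✓; GC 9/22 = 40.9% ✓ — passes.
F3 (23 nt, A=6 T=1 G=7 C=9): longest run = 3 ✓; GC 16/23 = 69.6%, outside 36.4–56.4% ✗ — fails.

F1 and F2.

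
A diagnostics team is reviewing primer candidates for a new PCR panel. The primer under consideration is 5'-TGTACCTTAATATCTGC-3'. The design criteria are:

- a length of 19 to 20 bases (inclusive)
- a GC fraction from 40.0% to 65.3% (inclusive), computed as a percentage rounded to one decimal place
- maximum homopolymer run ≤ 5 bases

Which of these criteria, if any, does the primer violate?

Base counts: A=4, T=7, G=2, C=4 (length 17).
length: length 17, outside 19–20 ✗
GC content: GC 6/17 = 35.3%, outside 40.0–65.3% ✗
homopolymer run: longest run = 2 ✓

Fails: length, GC content.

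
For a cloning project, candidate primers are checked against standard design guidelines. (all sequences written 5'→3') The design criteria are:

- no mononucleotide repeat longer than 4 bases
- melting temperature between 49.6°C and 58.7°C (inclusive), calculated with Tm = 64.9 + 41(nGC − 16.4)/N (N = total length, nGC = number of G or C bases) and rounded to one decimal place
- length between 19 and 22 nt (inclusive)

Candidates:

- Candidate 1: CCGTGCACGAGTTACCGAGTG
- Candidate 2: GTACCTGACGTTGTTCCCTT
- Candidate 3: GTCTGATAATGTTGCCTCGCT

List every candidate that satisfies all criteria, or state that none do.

Candidate 1, Candidate 2 and Candidate 3.

Candidate 1 (21 nt, A=4 T=4 G=7 C=6): longest run = 2 ✓; Tm = 64.9 + 41·(13 − 16.4)/21 = 58.3°C ✓; length 21 ✓ — passes.
Candidate 2 (20 nt, A=2 T=8 G=4 C=6): longest run = 3 ✓; Tm = 64.9 + 41·(10 − 16.4)/20 = 51.8°C ✓; length 20 ✓ — passes.
Candidate 3 (21 nt, A=3 T=8 G=5 C=5): longest run = 2 ✓; Tm = 64.9 + 41·(10 − 16.4)/21 = 52.4°C ✓; length 21 ✓ — passes.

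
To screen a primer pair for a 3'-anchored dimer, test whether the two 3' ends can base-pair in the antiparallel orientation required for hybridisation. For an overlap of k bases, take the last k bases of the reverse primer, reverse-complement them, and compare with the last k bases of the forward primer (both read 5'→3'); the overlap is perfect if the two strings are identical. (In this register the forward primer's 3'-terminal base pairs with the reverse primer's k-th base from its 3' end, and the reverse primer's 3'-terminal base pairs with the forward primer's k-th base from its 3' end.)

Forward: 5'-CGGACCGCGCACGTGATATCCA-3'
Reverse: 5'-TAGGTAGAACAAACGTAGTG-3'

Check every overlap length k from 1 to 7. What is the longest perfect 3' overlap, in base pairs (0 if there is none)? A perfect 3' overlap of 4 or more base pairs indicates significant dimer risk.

Last 7 bases (5'→3') — forward …ATATCCA, reverse …CGTAGTG.
Reverse complement of the reverse primer's last 7 bases: CACTACG; its first k bases are the reverse complement of the reverse primer's last k bases, so a perfect k-base overlap needs the forward primer's last k bases to equal them.
Comparing (forward last k vs required): k=1: A vs C ✗; k=2: CA vs CA ✓; k=3: CCA vs CAC ✗; k=4: TCCA vs CACT ✗; k=5: ATCCA vs CACTA ✗; k=6: TATCCA vs CACTAC ✗; k=7: ATATCCA vs CACTACG ✗.
Only k = 2 is perfect, so the longest perfect 3' overlap is 2.

Longest perfect overlap: 2 complementary base pairs; below the dimer-risk threshold (threshold 4).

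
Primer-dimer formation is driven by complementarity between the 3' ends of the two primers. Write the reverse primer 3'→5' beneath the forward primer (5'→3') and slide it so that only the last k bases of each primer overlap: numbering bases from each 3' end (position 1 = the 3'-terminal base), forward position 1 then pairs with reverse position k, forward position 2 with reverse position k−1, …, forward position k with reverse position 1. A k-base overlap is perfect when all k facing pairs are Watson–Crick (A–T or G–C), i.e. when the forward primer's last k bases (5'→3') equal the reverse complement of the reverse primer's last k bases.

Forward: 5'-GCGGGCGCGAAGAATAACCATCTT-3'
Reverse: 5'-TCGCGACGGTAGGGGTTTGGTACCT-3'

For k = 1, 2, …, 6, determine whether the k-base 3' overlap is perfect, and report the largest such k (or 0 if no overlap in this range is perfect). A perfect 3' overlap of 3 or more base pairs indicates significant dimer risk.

Last 6 bases (5'→3') — forward …CATCTT, reverse …GTACCT.
Reverse complement of the reverse primer's last 6 bases: AGGTAC; its first k bases are the reverse complement of the reverse primer's last k bases, so a perfect k-base overlap needs the forward primer's last k bases to equal them.
Comparing (forward last k vs required): k=1: T vs A ✗; k=2: TT vs AG ✗; k=3: CTT vs AGG ✗; k=4: TCTT vs AGGT ✗; k=5: ATCTT vs AGGTA ✗; k=6: CATCTT vs AGGTAC ✗.
No overlap length from 1 to 6 is perfect, so the longest perfect 3' overlap is 0.

Longest perfect overlap: 0 complementary base pairs; below the dimer-risk threshold (threshold 3).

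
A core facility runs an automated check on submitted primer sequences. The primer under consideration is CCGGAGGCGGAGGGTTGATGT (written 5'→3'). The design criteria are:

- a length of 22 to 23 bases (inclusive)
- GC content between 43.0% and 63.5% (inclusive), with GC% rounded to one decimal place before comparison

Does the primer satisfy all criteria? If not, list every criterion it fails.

Base counts: A=3, T=4, G=11, C=3 (length 21).
length: length 21, outside 22–23 ✗
GC content: GC 14/21 = 66.7%, outside 43.0–63.5% ✗

Fails: length, GC content.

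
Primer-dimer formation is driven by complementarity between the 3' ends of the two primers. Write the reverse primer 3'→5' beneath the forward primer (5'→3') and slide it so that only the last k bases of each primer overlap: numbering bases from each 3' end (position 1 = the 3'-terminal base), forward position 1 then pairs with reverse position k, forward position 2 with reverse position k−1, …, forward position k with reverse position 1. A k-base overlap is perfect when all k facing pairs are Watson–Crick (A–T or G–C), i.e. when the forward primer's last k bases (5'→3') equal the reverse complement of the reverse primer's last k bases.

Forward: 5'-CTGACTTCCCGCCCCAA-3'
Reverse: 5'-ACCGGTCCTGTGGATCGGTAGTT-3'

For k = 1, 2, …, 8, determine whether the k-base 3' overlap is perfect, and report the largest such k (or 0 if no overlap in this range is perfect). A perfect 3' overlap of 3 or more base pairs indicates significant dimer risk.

Longest perfect overlap: 2 complementary base pairs; below the dimer-risk threshold (threshold 3).

Last 8 bases (5'→3') — forward …CGCCCCAA, reverse …CGGTAGTT.
Reverse complement of the reverse primer's last 8 bases: AACTACCG; its first k bases are the reverse complement of the reverse primer's last k bases, so a perfect k-base overlap needs the forward primer's last k bases to equal them.
Comparing (forward last k vs required): k=1: A vs A ✓; k=2: AA vs AA ✓; k=3: CAA vs AAC ✗; k=4: CCAA vs AACT ✗; k=5: CCCAA vs AACTA ✗; k=6: CCCCAA vs AACTAC ✗; k=7: GCCCCAA vs AACTACC ✗; k=8: CGCCCCAA vs AACTACCG ✗.
Perfect overlaps at k = 1, 2; the largest is 2.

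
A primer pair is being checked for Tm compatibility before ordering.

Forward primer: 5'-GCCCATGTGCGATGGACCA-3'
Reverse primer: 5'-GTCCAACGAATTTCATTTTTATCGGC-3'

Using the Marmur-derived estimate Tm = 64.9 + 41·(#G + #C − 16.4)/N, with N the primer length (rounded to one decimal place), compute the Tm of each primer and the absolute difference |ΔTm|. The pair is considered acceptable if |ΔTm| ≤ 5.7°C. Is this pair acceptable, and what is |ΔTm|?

|ΔTm| = 0.6°C; the pair is acceptable.

Forward: G+C = 12, N = 19 → Tm = 64.9 + 41·(12 − 16.4)/19 = 55.4°C.
Reverse: G+C = 10, N = 26 → Tm = 64.9 + 41·(10 − 16.4)/26 = 54.8°C.
|ΔTm| = |55.4 − 54.8| = 0.6°C, ≤ 5.7°C.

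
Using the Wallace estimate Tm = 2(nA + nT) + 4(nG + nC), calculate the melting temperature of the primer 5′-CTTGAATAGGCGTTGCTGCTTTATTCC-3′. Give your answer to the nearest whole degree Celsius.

78°C

Base counts: A=4, T=11, G=6, C=6 (length 27).
Tm = 2·(4+11) + 4·(6+6) = 2·15 + 4·12 = 30 + 48 = 78°C.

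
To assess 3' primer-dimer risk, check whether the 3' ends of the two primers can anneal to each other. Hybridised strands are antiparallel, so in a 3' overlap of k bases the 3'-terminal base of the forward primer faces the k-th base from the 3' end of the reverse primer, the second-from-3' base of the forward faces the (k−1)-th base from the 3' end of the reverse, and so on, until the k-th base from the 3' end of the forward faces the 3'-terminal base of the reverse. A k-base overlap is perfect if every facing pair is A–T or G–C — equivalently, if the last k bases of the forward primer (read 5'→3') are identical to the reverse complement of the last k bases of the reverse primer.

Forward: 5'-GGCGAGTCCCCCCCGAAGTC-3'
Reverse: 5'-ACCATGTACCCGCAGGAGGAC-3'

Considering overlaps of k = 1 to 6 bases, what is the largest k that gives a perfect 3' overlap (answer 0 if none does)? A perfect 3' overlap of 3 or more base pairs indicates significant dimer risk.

Last 6 bases (5'→3') — forward …GAAGTC, reverse …GAGGAC.
Reverse complement of the reverse primer's last 6 bases: GTCCTC; its first k bases are the reverse complement of the reverse primer's last k bases, so a perfect k-base overlap needs the forward primer's last k bases to equal them.
Comparing (forward last k vs required): k=1: C vs G ✗; k=2: TC vs GT ✗; k=3: GTC vs GTC ✓; k=4: AGTC vs GTCC ✗; k=5: AAGTC vs GTCCT ✗; k=6: GAAGTC vs GTCCTC ✗.
Only k = 3 is perfect, so the longest perfect 3' overlap is 3.

Longest perfect overlap: 3 complementary base pairs; significant dimer risk (threshold 3).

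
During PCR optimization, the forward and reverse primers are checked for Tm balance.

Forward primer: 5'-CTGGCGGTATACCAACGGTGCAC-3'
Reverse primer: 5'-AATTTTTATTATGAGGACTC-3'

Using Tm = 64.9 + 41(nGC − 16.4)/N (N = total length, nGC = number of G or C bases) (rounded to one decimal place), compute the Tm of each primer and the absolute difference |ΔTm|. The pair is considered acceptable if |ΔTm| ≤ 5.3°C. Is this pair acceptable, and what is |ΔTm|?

|ΔTm| = 19.1°C; the pair is not acceptable.

Forward: G+C = 14, N = 23 → Tm = 64.9 + 41·(14 − 16.4)/23 = 60.6°C.
Reverse: G+C = 5, N = 20 → Tm = 64.9 + 41·(5 − 16.4)/20 = 41.5°C.
|ΔTm| = |60.6 − 41.5| = 19.1°C, > 5.3°C.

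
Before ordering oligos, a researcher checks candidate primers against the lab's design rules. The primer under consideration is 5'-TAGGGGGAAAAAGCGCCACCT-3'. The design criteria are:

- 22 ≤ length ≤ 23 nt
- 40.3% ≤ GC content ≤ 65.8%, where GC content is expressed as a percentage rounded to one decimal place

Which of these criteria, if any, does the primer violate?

Base counts: A=7, T=2, G=7, C=5 (length 21).
length: length 21, outside 22–23 ✗
GC content: GC 12/21 = 57.1% ✓

Fails: length.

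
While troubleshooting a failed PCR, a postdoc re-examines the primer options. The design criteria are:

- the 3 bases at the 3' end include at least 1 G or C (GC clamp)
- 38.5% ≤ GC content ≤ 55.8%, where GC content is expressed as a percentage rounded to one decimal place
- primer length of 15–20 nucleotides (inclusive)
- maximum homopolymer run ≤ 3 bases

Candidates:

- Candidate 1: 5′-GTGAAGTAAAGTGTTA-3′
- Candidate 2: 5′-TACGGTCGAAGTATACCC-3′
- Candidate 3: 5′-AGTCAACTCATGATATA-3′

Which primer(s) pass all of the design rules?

Candidate 2 only.

Candidate 1 (16 nt, A=6 T=5 G=5 C=0): 3' end TTA has 0 G/C, need ≥1 ✗; GC 5/16 = 31.3%, outside 38.5–55.8% ✗; length 16 ✓; longest run = 3 ✓ — fails.
Candidate 2 (18 nt, A=5 T=4 G=4 C=5): 3' end CCC has 3 G/C ✓; GC 9/18 = 50.0% ✓; length 18 ✓; longest run = 3 ✓ — passes.
Candidate 3 (17 nt, A=7 T=5 G=2 C=3): 3' end ATA has 0 G/C, need ≥1 ✗; GC 5/17 = 29.4%, outside 38.5–55.8% ✗; length 17 ✓; longest run = 2 ✓ — fails.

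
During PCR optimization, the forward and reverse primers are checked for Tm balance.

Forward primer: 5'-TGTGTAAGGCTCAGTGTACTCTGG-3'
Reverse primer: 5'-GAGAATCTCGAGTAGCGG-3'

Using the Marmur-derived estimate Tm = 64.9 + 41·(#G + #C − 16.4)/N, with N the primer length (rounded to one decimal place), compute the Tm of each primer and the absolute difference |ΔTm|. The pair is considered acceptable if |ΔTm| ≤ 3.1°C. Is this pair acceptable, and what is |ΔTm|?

|ΔTm| = 7.1°C; the pair is not acceptable.

Forward: G+C = 12, N = 24 → Tm = 64.9 + 41·(12 − 16.4)/24 = 57.4°C.
Reverse: G+C = 10, N = 18 → Tm = 64.9 + 41·(10 − 16.4)/18 = 50.3°C.
|ΔTm| = |57.4 − 50.3| = 7.1°C, > 3.1°C.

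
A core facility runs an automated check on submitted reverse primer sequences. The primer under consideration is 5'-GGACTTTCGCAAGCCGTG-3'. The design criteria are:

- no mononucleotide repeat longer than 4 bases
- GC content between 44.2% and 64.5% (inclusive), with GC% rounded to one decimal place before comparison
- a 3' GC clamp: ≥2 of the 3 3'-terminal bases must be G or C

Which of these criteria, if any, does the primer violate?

Meets all criteria.

Base counts: A=3, T=4, G=6, C=5 (length 18).
homopolymer run: longest run = 3 ✓
GC content: GC 11/18 = 61.1% ✓
GC clamp: 3' end GTG has 2 G/C ✓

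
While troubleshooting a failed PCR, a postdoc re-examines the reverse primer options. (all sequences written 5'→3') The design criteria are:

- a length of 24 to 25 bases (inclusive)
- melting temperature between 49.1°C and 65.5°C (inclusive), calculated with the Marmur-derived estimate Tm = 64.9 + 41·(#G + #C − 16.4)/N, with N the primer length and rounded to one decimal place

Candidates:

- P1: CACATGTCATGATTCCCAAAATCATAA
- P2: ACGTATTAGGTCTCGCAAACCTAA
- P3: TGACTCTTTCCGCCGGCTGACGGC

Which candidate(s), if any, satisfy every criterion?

P2 and P3.

P1 (27 nt, A=11 T=7 G=2 C=7): length 27, outside 24–25 ✗; Tm = 64.9 + 41·(9 − 16.4)/27 = 53.7°C ✓ — fails.
P2 (24 nt, A=8 T=6 G=4 C=6): length 24 ✓; Tm = 64.9 + 41·(10 − 16.4)/24 = 54.0°C ✓ — passes.
P3 (24 nt, A=2 T=6 G=7 C=9): length 24 ✓; Tm = 64.9 + 41·(16 − 16.4)/24 = 64.2°C ✓ — passes.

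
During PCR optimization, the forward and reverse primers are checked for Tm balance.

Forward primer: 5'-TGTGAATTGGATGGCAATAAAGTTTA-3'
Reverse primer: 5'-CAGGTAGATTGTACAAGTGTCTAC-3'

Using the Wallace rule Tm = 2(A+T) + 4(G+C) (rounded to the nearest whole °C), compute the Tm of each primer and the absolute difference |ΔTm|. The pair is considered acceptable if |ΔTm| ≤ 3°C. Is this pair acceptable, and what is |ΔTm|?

Forward: A=9 T=9 G=7 C=1 → Tm = 2·18 + 4·8 = 68°C.
Reverse: A=7 T=7 G=6 C=4 → Tm = 2·14 + 4·10 = 68°C.
|ΔTm| = |68 − 68| = 0°C, ≤ 3°C.

|ΔTm| = 0°C; the pair is acceptable.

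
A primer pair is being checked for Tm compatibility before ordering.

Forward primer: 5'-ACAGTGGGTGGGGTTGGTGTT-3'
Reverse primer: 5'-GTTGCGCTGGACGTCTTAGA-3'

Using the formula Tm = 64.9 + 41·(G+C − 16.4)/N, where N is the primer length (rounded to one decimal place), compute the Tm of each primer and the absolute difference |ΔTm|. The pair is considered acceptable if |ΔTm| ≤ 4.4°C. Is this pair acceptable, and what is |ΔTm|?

Forward: G+C = 12, N = 21 → Tm = 64.9 + 41·(12 − 16.4)/21 = 56.3°C.
Reverse: G+C = 11, N = 20 → Tm = 64.9 + 41·(11 − 16.4)/20 = 53.8°C.
|ΔTm| = |56.3 − 53.8| = 2.5°C, ≤ 4.4°C.

|ΔTm| = 2.5°C; the pair is acceptable.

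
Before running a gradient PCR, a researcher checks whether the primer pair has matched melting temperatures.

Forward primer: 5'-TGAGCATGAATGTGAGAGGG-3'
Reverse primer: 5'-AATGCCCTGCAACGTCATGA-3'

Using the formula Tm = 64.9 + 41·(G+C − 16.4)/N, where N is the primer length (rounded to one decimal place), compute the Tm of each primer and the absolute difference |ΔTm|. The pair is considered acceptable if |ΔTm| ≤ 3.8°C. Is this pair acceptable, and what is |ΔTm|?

|ΔTm| = 0.0°C; the pair is acceptable.

Forward: G+C = 10, N = 20 → Tm = 64.9 + 41·(10 − 16.4)/20 = 51.8°C.
Reverse: G+C = 10, N = 20 → Tm = 64.9 + 41·(10 − 16.4)/20 = 51.8°C.
|ΔTm| = |51.8 − 51.8| = 0.0°C, ≤ 3.8°C.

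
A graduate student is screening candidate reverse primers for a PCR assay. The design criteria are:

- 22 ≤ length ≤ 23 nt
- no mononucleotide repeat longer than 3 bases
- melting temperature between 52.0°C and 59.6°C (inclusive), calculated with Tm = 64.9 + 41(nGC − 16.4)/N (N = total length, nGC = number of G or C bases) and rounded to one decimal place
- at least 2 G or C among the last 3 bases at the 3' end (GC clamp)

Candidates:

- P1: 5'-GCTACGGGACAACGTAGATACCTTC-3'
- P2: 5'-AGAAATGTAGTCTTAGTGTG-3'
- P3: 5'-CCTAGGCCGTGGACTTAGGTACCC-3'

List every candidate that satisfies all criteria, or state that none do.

None of the candidates satisfy all criteria.

P1 (25 nt, A=7 T=5 G=6 C=7): length 25, outside 22–23 ✗; longest run = 3 ✓; Tm = 64.9 + 41·(13 − 16.4)/25 = 59.3°C ✓; 3' end TTC has 1 G/C, need ≥2 ✗ — fails.
P2 (20 nt, A=6 T=7 G=6 C=1): length 20, outside 22–23 ✗; longest run = 3 ✓; Tm = 64.9 + 41·(7 − 16.4)/20 = 45.6°C, outside 52.0–59.6°C ✗; 3' end GTG has 2 G/C ✓ — fails.
P3 (24 nt, A=4 T=5 G=7 C=8): length 24, outside 22–23 ✗; longest run = 3 ✓; Tm = 64.9 + 41·(15 − 16.4)/24 = 62.5°C, outside 52.0–59.6°C ✗; 3' end CCC has 3 G/C ✓ — fails.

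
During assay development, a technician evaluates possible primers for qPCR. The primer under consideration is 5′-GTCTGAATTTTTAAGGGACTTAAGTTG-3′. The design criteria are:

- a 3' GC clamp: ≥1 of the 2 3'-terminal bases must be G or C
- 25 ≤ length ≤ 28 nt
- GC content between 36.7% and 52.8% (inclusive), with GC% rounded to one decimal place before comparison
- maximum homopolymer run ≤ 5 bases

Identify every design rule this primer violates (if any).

Base counts: A=7, T=11, G=7, C=2 (length 27).
GC clamp: 3' end TG has 1 G/C ✓
length: length 27 ✓
GC content: GC 9/27 = 33.3%, outside 36.7–52.8% ✗
homopolymer run: longest run = 5 ✓

Fails: GC content.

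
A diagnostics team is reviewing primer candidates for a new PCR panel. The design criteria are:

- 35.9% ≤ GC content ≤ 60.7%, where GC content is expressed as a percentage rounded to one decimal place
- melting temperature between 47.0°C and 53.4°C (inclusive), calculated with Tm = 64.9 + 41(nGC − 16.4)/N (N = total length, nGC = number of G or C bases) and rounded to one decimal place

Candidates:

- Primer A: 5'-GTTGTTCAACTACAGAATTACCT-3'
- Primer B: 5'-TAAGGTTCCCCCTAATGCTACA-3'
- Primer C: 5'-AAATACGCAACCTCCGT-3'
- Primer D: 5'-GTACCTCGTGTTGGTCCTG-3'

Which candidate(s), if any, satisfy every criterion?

Primer A (23 nt, A=7 T=8 G=3 C=5): GC 8/23 = 34.8%, outside 35.9–60.7% ✗; Tm = 64.9 + 41·(8 − 16.4)/23 = 49.9°C ✓ — fails.
Primer B (22 nt, A=6 T=6 G=3 C=7): GC 10/22 = 45.5% ✓; Tm = 64.9 + 41·(10 − 16.4)/22 = 53.0°C ✓ — passes.
Primer C (17 nt, A=6 T=3 G=2 C=6): GC 8/17 = 47.1% ✓; Tm = 64.9 + 41·(8 − 16.4)/17 = 44.6°C, outside 47.0–53.4°C ✗ — fails.
Primer D (19 nt, A=1 T=7 G=6 C=5): GC 11/19 = 57.9% ✓; Tm = 64.9 + 41·(11 − 16.4)/19 = 53.2°C ✓ — passes.

Primer B and Primer D.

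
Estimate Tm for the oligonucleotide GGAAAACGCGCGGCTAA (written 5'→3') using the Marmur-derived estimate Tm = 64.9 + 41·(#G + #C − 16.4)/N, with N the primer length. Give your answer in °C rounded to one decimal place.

Base counts: A=6, T=1, G=6, C=4; G+C = 10, N = 17.
Tm = 64.9 + 41·(10 − 16.4)/17 = 64.9 + -262.40/17 = 49.5°C.

49.5°C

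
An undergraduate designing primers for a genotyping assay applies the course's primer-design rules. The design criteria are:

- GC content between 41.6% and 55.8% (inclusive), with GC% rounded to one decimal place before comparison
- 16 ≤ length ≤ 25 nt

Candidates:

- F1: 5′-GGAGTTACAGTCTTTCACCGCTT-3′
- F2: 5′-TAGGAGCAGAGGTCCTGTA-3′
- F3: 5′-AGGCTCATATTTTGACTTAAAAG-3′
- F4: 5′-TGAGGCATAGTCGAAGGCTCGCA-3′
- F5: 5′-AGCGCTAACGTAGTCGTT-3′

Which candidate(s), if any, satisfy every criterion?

F1, F2 and F5.

F1 (23 nt, A=4 T=8 G=5 C=6): GC 11/23 = 47.8% ✓; length 23 ✓ — passes.
F2 (19 nt, A=5 T=4 G=7 C=3): GC 10/19 = 52.6% ✓; length 19 ✓ — passes.
F3 (23 nt, A=8 T=8 G=4 C=3): GC 7/23 = 30.4%, outside 41.6–55.8% ✗; length 23 ✓ — fails.
F4 (23 nt, A=6 T=4 G=8 C=5): GC 13/23 = 56.5%, outside 41.6–55.8% ✗; length 23 ✓ — fails.
F5 (18 nt, A=4 T=5 G=5 C=4): GC 9/18 = 50.0% ✓; length 18 ✓ — passes.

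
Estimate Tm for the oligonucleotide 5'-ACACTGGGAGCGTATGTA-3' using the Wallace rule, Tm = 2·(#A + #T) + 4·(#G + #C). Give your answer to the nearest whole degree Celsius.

Base counts: A=5, T=4, G=6, C=3 (length 18).
Tm = 2·(5+4) + 4·(6+3) = 2·9 + 4·9 = 18 + 36 = 54°C.

54°C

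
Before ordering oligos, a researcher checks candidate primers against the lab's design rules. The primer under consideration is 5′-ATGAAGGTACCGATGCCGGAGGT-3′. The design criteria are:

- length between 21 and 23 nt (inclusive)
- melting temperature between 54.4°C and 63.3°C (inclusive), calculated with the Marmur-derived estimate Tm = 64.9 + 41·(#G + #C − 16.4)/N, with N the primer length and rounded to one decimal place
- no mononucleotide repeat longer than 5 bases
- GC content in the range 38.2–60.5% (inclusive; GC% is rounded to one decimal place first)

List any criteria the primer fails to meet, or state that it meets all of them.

Meets all criteria.

Base counts: A=6, T=4, G=9, C=4 (length 23).
length: length 23 ✓
Tm: Tm = 64.9 + 41·(13 − 16.4)/23 = 58.8°C ✓
homopolymer run: longest run = 2 ✓
GC content: GC 13/23 = 56.5% ✓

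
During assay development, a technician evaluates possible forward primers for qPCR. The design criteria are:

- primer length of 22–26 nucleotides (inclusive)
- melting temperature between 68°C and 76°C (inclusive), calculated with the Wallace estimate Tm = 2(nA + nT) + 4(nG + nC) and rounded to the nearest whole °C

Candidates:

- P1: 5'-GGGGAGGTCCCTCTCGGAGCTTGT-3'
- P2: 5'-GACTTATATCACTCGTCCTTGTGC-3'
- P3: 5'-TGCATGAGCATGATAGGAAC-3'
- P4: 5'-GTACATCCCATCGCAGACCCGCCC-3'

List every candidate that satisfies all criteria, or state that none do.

P2 only.

P1 (24 nt, A=2 T=6 G=10 C=6): length 24 ✓; Tm = 2·8 + 4·16 = 80°C, outside 68–76°C ✗ — fails.
P2 (24 nt, A=4 T=9 G=4 C=7): length 24 ✓; Tm = 2·13 + 4·11 = 70°C ✓ — passes.
P3 (20 nt, A=7 T=4 G=6 C=3): length 20, outside 22–26 ✗; Tm = 2·11 + 4·9 = 58°C, outside 68–76°C ✗ — fails.
P4 (24 nt, A=5 T=3 G=4 C=12): length 24 ✓; Tm = 2·8 + 4·16 = 80°C, outside 68–76°C ✗ — fails.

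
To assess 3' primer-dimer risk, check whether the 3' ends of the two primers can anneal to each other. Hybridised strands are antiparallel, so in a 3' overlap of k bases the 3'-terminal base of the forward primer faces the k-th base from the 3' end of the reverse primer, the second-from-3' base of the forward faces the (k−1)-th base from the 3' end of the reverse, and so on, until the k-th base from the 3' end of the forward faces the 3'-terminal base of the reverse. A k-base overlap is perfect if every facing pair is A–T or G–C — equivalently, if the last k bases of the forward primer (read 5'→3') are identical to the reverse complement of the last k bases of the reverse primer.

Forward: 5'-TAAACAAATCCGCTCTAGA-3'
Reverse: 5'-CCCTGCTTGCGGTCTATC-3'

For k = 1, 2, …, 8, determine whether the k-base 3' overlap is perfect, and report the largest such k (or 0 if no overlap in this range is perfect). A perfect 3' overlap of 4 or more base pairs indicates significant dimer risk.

Last 8 bases (5'→3') — forward …GCTCTAGA, reverse …GGTCTATC.
Reverse complement of the reverse primer's last 8 bases: GATAGACC; its first k bases are the reverse complement of the reverse primer's last k bases, so a perfect k-base overlap needs the forward primer's last k bases to equal them.
Comparing (forward last k vs required): k=1: A vs G ✗; k=2: GA vs GA ✓; k=3: AGA vs GAT ✗; k=4: TAGA vs GATA ✗; k=5: CTAGA vs GATAG ✗; k=6: TCTAGA vs GATAGA ✗; k=7: CTCTAGA vs GATAGAC ✗; k=8: GCTCTAGA vs GATAGACC ✗.
Only k = 2 is perfect, so the longest perfect 3' overlap is 2.

Longest perfect overlap: 2 complementary base pairs; below the dimer-risk threshold (threshold 4).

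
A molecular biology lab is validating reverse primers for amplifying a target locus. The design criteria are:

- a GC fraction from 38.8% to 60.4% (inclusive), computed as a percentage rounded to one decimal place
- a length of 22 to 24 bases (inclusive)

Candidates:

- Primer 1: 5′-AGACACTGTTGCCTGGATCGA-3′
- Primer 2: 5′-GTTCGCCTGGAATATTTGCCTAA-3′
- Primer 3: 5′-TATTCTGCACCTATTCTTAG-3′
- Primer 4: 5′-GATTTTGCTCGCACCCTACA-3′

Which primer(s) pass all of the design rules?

Primer 2 only.

Primer 1 (21 nt, A=5 T=5 G=6 C=5): GC 11/21 = 52.4% ✓; length 21, outside 22–24 ✗ — fails.
Primer 2 (23 nt, A=5 T=8 G=5 C=5): GC 10/23 = 43.5% ✓; length 23 ✓ — passes.
Primer 3 (20 nt, A=4 T=9 G=2 C=5): GC 7/20 = 35.0%, outside 38.8–60.4% ✗; length 20, outside 22–24 ✗ — fails.
Primer 4 (20 nt, A=4 T=6 G=3 C=7): GC 10/20 = 50.0% ✓; length 20, outside 22–24 ✗ — fails.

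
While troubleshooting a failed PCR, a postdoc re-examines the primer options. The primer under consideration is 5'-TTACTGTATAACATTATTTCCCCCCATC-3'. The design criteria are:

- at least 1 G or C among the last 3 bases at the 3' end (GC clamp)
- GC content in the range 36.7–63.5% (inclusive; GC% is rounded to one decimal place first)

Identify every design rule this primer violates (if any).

Base counts: A=7, T=11, G=1, C=9 (length 28).
GC clamp: 3' end ATC has 1 G/C ✓
GC content: GC 10/28 = 35.7%, outside 36.7–63.5% ✗

Fails: GC content.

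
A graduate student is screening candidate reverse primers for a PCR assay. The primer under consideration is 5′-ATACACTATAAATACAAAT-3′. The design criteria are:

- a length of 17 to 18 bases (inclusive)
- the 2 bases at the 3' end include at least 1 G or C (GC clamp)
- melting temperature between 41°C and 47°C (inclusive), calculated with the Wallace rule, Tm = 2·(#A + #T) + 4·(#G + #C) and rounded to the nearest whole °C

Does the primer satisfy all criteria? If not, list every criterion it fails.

Base counts: A=11, T=5, G=0, C=3 (length 19).
length: length 19, outside 17–18 ✗
GC clamp: 3' end AT has 0 G/C, need ≥1 ✗
Tm: Tm = 2·16 + 4·3 = 44°C ✓

Fails: length, GC clamp.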